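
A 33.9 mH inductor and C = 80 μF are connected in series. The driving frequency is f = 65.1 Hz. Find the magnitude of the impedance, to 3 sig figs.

16.7 Ω

ω = 2πf = 409.0 rad/s
X_L = ωL = 13.9 Ω
X_C = 1/(ωC) = 30.6 Ω
Net reactance X = X_L − X_C = -16.7 Ω
Z = − j16.7 Ω
|Z| = √(0² + 16.7²) = 16.7 Ω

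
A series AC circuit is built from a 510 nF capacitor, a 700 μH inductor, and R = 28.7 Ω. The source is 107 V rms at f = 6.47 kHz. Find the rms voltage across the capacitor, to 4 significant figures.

ω = 2πf = 40650 rad/s
X_L = ωL = 28.46 Ω
X_C = 1/(ωC) = 48.23 Ω
Net reactance X = X_L − X_C = -19.78 Ω
Z = 28.70 − j19.78 Ω
|Z| = √(28.70² + 19.78²) = 34.85 Ω
I = V/|Z| = 3.070 A
V_C = I·|Z_C| = 3.070 × 48.23 = 148.1 V

148.1 V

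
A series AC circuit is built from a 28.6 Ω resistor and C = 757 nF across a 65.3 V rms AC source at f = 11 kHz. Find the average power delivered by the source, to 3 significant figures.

ω = 2πf = 69120 rad/s
X_C = 1/(ωC) = 19.1 Ω
Z = 28.6 − j19.1 Ω
|Z| = √(28.6² + 19.1²) = 34.4 Ω
∠Z = arctan(-19.1/28.6) = -33.8°
I = V/|Z| = 1.90 A
P = VI cos φ = 65.3 × 1.90 × cos(-33.8°) = 103 W

103 W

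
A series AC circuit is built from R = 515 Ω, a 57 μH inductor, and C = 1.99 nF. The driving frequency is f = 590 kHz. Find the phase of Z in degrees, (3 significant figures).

ω = 2πf = 3.707e+06 rad/s
X_L = ωL = 211 Ω
X_C = 1/(ωC) = 136 Ω
Net reactance X = X_L − X_C = 75.7 Ω
Z = 515 + j75.7 Ω
|Z| = √(515² + 75.7²) = 521 Ω
∠Z = arctan(75.7/515) = 8.37°

8.37°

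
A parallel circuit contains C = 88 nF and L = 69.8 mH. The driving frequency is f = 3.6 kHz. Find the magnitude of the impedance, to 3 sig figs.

ω = 2πf = 22620 rad/s
X_L = ωL = 1580 Ω
X_C = 1/(ωC) = 502 Ω
Parallel: admittances add. Y = 1/(jωL) + jωC
Y = (0 + j0.00136) S
|Y| = 0.00136 S → |Z| = 1/|Y| = 737 Ω, ∠Z = −∠Y = -90.0°

737 Ω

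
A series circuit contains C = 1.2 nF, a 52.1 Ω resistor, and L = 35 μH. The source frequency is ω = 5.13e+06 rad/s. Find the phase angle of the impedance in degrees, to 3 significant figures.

X_L = ωL = 180 Ω
X_C = 1/(ωC) = 162 Ω
Net reactance X = X_L − X_C = 17.1 Ω
Z = 52.1 + j17.1 Ω
|Z| = √(52.1² + 17.1²) = 54.8 Ω
∠Z = arctan(17.1/52.1) = 18.2°

18.2°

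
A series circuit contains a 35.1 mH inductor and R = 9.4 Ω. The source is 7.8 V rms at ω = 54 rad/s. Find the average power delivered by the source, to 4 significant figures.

6.219 W

X_L = ωL = 1.895 Ω
Z = 9.400 + j1.895 Ω
|Z| = √(9.400² + 1.895²) = 9.589 Ω
∠Z = arctan(1.895/9.400) = 11.40°
I = V/|Z| = 813.4 mA
P = VI cos φ = 7.8 × 0.8134 × cos(11.40°) = 6.219 W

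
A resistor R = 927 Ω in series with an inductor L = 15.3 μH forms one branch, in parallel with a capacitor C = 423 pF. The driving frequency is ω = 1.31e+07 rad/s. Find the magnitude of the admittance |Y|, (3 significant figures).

X_L = ωL = 200 Ω
X_C = 1/(ωC) = 180 Ω
Branch 1 (R+jX_L): Z₁ = 927 + j200 Ω, |Z₁| = 948 Ω
Branch 2 (−jX_C): Z₂ = −j180 Ω
Parallel: Z = Z₁Z₂/(Z₁+Z₂), |Z| = 185 Ω, ∠Z = -79.0°
|Y| = 1/|Z| = 5.42 mS

5.42 mS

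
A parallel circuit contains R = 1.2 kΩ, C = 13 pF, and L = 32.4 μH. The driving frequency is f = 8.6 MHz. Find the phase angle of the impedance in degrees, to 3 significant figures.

-8.95°

ω = 2πf = 5.404e+07 rad/s
X_L = ωL = 1750 Ω
X_C = 1/(ωC) = 1420 Ω
Parallel: admittances add. Y = 1/R + 1/(jωL) + jωC
Y = (0.000833 + j0.000131) S
|Y| = 0.000844 S → |Z| = 1/|Y| = 1190 Ω, ∠Z = −∠Y = -8.95°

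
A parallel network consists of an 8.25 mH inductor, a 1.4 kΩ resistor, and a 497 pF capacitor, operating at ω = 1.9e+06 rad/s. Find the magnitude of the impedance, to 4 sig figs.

882.0 Ω

X_L = ωL = 15680 Ω
X_C = 1/(ωC) = 1059 Ω
Parallel: admittances add. Y = 1/R + 1/(jωL) + jωC
Y = (0.0007143 + j0.0008805) S
|Y| = 0.001134 S → |Z| = 1/|Y| = 882.0 Ω, ∠Z = −∠Y = -50.95°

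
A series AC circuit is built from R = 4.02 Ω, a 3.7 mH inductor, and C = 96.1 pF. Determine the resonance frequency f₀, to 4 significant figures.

ω₀ = 1/√(LC) = 1/√(0.0037 × 9.61e-11) = 1.677e+06 rad/s
f₀ = ω₀/(2π) = 266.9 kHz

266.9 kHz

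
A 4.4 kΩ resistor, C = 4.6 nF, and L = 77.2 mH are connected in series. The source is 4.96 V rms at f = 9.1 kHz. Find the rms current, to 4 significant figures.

ω = 2πf = 57180 rad/s
X_L = ωL = 4414 Ω
X_C = 1/(ωC) = 3802 Ω
Net reactance X = X_L − X_C = 612.0 Ω
Z = 4400 + j612.0 Ω
|Z| = √(4400² + 612.0²) = 4442 Ω
I = V/|Z| = 4.96/4442 = 1.117 mA

1.117 mA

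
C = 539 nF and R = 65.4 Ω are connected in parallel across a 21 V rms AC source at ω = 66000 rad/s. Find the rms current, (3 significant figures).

813 mA

X_C = 1/(ωC) = 28.1 Ω
Parallel: admittances add. Y = 1/R + jωC
Y = (0.0153 + j0.0356) S
|Y| = 0.0387 S → |Z| = 1/|Y| = 25.8 Ω, ∠Z = −∠Y = -66.7°
I = V/|Z| = 21/25.8 = 813 mA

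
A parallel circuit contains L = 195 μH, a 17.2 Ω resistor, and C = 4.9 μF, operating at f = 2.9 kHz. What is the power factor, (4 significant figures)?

0.2896

ω = 2πf = 18220 rad/s
X_L = ωL = 3.553 Ω
X_C = 1/(ωC) = 11.20 Ω
Parallel: admittances add. Y = 1/R + 1/(jωL) + jωC
Y = (0.05814 − j0.1922) S
|Y| = 0.2008 S → |Z| = 1/|Y| = 4.981 Ω, ∠Z = −∠Y = 73.17°
cos φ = cos(73.17°) = 0.2896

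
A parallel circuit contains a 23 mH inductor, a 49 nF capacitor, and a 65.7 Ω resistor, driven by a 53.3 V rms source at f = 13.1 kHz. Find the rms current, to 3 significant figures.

ω = 2πf = 82310 rad/s
X_L = ωL = 1890 Ω
X_C = 1/(ωC) = 248 Ω
Parallel: admittances add. Y = 1/R + 1/(jωL) + jωC
Y = (0.0152 + j0.00350) S
|Y| = 0.0156 S → |Z| = 1/|Y| = 64.0 Ω, ∠Z = −∠Y = -13.0°
I = V/|Z| = 53.3/64.0 = 832 mA

832 mA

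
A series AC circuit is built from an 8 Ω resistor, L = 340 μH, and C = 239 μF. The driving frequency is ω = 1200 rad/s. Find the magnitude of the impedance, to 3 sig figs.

X_L = ωL = 0.408 Ω
X_C = 1/(ωC) = 3.49 Ω
Net reactance X = X_L − X_C = -3.08 Ω
Z = 8.00 − j3.08 Ω
|Z| = √(8.00² + 3.08²) = 8.57 Ω

8.57 Ω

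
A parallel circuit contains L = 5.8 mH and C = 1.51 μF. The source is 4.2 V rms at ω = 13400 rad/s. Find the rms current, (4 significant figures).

30.94 mA

X_L = ωL = 77.72 Ω
X_C = 1/(ωC) = 49.42 Ω
Parallel: admittances add. Y = 1/(jωL) + jωC
Y = (0 + j0.007367) S
|Y| = 0.007367 S → |Z| = 1/|Y| = 135.7 Ω, ∠Z = −∠Y = -90.00°
I = V/|Z| = 4.2/135.7 = 30.94 mA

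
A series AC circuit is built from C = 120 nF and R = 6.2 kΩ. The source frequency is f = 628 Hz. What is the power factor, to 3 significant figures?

0.947

ω = 2πf = 3946 rad/s
X_C = 1/(ωC) = 2110 Ω
Z = 6200 − j2110 Ω
|Z| = √(6200² + 2110²) = 6550 Ω
∠Z = arctan(-2110/6200) = -18.8°
cos φ = cos(-18.8°) = 0.947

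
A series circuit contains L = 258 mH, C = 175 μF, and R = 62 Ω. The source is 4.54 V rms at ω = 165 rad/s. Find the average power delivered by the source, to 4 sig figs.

327.1 mW

X_L = ωL = 42.57 Ω
X_C = 1/(ωC) = 34.63 Ω
Net reactance X = X_L − X_C = 7.938 Ω
Z = 62.00 + j7.938 Ω
|Z| = √(62.00² + 7.938²) = 62.51 Ω
∠Z = arctan(7.938/62.00) = 7.296°
I = V/|Z| = 72.63 mA
P = VI cos φ = 4.54 × 0.07263 × cos(7.296°) = 327.1 mW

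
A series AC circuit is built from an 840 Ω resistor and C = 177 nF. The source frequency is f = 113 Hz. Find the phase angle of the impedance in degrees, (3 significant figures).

ω = 2πf = 710.0 rad/s
X_C = 1/(ωC) = 7960 Ω
Z = 840 − j7960 Ω
|Z| = √(840² + 7960²) = 8000 Ω
∠Z = arctan(-7960/840) = -84.0°

-84.0°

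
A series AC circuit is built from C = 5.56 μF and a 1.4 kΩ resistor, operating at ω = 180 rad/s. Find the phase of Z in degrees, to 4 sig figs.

-35.52°

X_C = 1/(ωC) = 999.2 Ω
Z = 1400 − j999.2 Ω
|Z| = √(1400² + 999.2²) = 1720 Ω
∠Z = arctan(-999.2/1400) = -35.52°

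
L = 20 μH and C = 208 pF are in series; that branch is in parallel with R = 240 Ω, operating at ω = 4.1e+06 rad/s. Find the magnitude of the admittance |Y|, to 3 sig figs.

4.27 mS

X_L = ωL = 82.0 Ω
X_C = 1/(ωC) = 1170 Ω
Branch 1: Z₁ = R = 240 Ω
Branch 2 (series LC): Z₂ = j(X_L − X_C) = −j1090 Ω
Parallel: Z = Z₁Z₂/(Z₁+Z₂), |Z| = 234 Ω, ∠Z = -12.4°
|Y| = 1/|Z| = 4.27 mS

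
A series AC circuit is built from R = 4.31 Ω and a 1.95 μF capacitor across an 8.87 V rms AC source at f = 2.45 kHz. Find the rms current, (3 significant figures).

ω = 2πf = 15390 rad/s
X_C = 1/(ωC) = 33.3 Ω
Z = 4.31 − j33.3 Ω
|Z| = √(4.31² + 33.3²) = 33.6 Ω
I = V/|Z| = 8.87/33.6 = 264 mA

264 mA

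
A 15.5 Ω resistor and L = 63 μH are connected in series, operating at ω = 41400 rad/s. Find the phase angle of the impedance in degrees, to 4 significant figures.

9.552°

X_L = ωL = 2.608 Ω
Z = 15.50 + j2.608 Ω
|Z| = √(15.50² + 2.608²) = 15.72 Ω
∠Z = arctan(2.608/15.50) = 9.552°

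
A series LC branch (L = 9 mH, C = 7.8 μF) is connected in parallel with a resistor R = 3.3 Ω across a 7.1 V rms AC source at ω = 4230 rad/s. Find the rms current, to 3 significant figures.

X_L = ωL = 38.1 Ω
X_C = 1/(ωC) = 30.3 Ω
Branch 1: Z₁ = R = 3.30 Ω
Branch 2 (series LC): Z₂ = j(X_L − X_C) = j7.76 Ω
Parallel: Z = Z₁Z₂/(Z₁+Z₂), |Z| = 3.04 Ω, ∠Z = 23.0°
I = V/|Z| = 7.1/3.04 = 2.34 A

2.34 A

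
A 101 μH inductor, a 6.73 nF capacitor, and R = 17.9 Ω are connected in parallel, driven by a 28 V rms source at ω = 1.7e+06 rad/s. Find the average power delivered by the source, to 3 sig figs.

43.8 W

X_L = ωL = 172 Ω
X_C = 1/(ωC) = 87.4 Ω
Parallel: admittances add. Y = 1/R + 1/(jωL) + jωC
Y = (0.0559 + j0.00562) S
|Y| = 0.0561 S → |Z| = 1/|Y| = 17.8 Ω, ∠Z = −∠Y = -5.74°
I = V/|Z| = 1.57 A
P = VI cos φ = 28 × 1.57 × cos(-5.74°) = 43.8 W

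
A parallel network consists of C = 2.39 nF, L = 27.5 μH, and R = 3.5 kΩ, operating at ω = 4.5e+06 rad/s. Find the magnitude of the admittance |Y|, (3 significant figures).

2.69 mS

X_L = ωL = 124 Ω
X_C = 1/(ωC) = 93.0 Ω
Parallel: admittances add. Y = 1/R + 1/(jωL) + jωC
Y = (0.000286 + j0.00267) S
|Y| = 0.00269 S → |Z| = 1/|Y| = 372 Ω, ∠Z = −∠Y = -83.9°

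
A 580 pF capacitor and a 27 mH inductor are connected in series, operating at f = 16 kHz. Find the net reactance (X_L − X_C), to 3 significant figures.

-14400 Ω

ω = 2πf = 100500 rad/s
X_L = ωL = 2710 Ω
X_C = 1/(ωC) = 17200 Ω
X = 2710 − 17200 = -14400 Ω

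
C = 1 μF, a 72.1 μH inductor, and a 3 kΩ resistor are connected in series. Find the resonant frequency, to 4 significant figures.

ω₀ = 1/√(LC) = 1/√(7.21e-05 × 1e-06) = 117800 rad/s
f₀ = ω₀/(2π) = 18.74 kHz

18.74 kHz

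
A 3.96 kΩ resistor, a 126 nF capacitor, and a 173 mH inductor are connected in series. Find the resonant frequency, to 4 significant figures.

1.078 kHz

ω₀ = 1/√(LC) = 1/√(0.173 × 1.26e-07) = 6773 rad/s
f₀ = ω₀/(2π) = 1.078 kHz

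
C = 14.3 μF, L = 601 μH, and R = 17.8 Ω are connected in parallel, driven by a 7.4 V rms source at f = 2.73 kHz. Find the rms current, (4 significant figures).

1.173 A

ω = 2πf = 17150 rad/s
X_L = ωL = 10.31 Ω
X_C = 1/(ωC) = 4.077 Ω
Parallel: admittances add. Y = 1/R + 1/(jωL) + jωC
Y = (0.05618 + j0.1483) S
|Y| = 0.1586 S → |Z| = 1/|Y| = 6.306 Ω, ∠Z = −∠Y = -69.25°
I = V/|Z| = 7.4/6.306 = 1.173 A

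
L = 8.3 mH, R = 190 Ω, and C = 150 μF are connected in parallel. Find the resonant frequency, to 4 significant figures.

142.6 Hz

ω₀ = 1/√(LC) = 1/√(0.0083 × 0.00015) = 896.2 rad/s
f₀ = ω₀/(2π) = 142.6 Hz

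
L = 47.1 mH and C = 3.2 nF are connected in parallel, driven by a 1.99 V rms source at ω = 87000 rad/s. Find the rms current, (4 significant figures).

X_L = ωL = 4098 Ω
X_C = 1/(ωC) = 3592 Ω
Parallel: admittances add. Y = 1/(jωL) + jωC
Y = (0 + j3.436e-05) S
|Y| = 3.436e-05 S → |Z| = 1/|Y| = 29100 Ω, ∠Z = −∠Y = -90.00°
I = V/|Z| = 1.99/29100 = 68.38 μA

68.38 μA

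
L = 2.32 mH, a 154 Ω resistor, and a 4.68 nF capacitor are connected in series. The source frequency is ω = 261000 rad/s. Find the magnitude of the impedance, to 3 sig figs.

X_L = ωL = 606 Ω
X_C = 1/(ωC) = 819 Ω
Net reactance X = X_L − X_C = -213 Ω
Z = 154 − j213 Ω
|Z| = √(154² + 213²) = 263 Ω

263 Ω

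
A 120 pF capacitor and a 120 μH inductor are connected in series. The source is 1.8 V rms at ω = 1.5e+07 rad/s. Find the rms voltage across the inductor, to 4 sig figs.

2.604 V

X_L = ωL = 1800 Ω
X_C = 1/(ωC) = 555.6 Ω
Net reactance X = X_L − X_C = 1244 Ω
Z = j1244 Ω
|Z| = √(0² + 1244²) = 1244 Ω
I = V/|Z| = 1.446 mA
V_L = I·|Z_L| = 0.001446 × 1800 = 2.604 V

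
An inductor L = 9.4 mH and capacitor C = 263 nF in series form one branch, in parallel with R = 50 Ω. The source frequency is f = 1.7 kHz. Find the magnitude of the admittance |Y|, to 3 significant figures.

20.4 mS

ω = 2πf = 10680 rad/s
X_L = ωL = 100 Ω
X_C = 1/(ωC) = 356 Ω
Branch 1: Z₁ = R = 50.0 Ω
Branch 2 (series LC): Z₂ = j(X_L − X_C) = −j256 Ω
Parallel: Z = Z₁Z₂/(Z₁+Z₂), |Z| = 49.1 Ω, ∠Z = -11.1°
|Y| = 1/|Z| = 20.4 mS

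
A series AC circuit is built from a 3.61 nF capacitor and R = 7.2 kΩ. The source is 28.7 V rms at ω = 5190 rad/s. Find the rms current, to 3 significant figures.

X_C = 1/(ωC) = 53400 Ω
Z = 7200 − j53400 Ω
|Z| = √(7200² + 53400²) = 53900 Ω
I = V/|Z| = 28.7/53900 = 533 μA

533 μA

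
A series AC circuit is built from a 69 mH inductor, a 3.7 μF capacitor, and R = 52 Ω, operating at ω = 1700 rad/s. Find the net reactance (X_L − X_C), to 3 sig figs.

X_L = ωL = 117 Ω
X_C = 1/(ωC) = 159 Ω
X = 117 − 159 = -41.7 Ω

-41.7 Ω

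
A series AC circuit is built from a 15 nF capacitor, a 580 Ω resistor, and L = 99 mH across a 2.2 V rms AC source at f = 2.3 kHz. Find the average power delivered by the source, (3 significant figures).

268 μW

ω = 2πf = 14450 rad/s
X_L = ωL = 1430 Ω
X_C = 1/(ωC) = 4610 Ω
Net reactance X = X_L − X_C = -3180 Ω
Z = 580 − j3180 Ω
|Z| = √(580² + 3180²) = 3230 Ω
∠Z = arctan(-3180/580) = -79.7°
I = V/|Z| = 680 μA
P = VI cos φ = 2.2 × 0.000680 × cos(-79.7°) = 268 μW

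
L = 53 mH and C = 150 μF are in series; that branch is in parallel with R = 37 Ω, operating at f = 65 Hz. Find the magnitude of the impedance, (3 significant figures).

ω = 2πf = 408.4 rad/s
X_L = ωL = 21.6 Ω
X_C = 1/(ωC) = 16.3 Ω
Branch 1: Z₁ = R = 37.0 Ω
Branch 2 (series LC): Z₂ = j(X_L − X_C) = j5.32 Ω
Parallel: Z = Z₁Z₂/(Z₁+Z₂), |Z| = 5.27 Ω, ∠Z = 81.8°

5.27 Ω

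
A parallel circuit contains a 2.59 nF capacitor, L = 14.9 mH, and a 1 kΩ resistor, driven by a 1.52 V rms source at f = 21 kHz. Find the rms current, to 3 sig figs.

ω = 2πf = 131900 rad/s
X_L = ωL = 1970 Ω
X_C = 1/(ωC) = 2930 Ω
Parallel: admittances add. Y = 1/R + 1/(jωL) + jωC
Y = (0.00100 − j0.000167) S
|Y| = 0.00101 S → |Z| = 1/|Y| = 986 Ω, ∠Z = −∠Y = 9.48°
I = V/|Z| = 1.52/986 = 1.54 mA

1.54 mA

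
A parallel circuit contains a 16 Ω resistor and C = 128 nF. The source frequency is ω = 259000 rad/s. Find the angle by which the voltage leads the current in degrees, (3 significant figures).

X_C = 1/(ωC) = 30.2 Ω
Parallel: admittances add. Y = 1/R + jωC
Y = (0.0625 + j0.0332) S
|Y| = 0.0707 S → |Z| = 1/|Y| = 14.1 Ω, ∠Z = −∠Y = -27.9°

-27.9°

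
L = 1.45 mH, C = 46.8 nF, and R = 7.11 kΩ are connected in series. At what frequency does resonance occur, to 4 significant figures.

19.32 kHz

ω₀ = 1/√(LC) = 1/√(0.00145 × 4.68e-08) = 121400 rad/s
f₀ = ω₀/(2π) = 19.32 kHz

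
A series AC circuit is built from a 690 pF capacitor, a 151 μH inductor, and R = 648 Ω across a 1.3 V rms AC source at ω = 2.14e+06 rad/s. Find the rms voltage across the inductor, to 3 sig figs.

X_L = ωL = 323 Ω
X_C = 1/(ωC) = 677 Ω
Net reactance X = X_L − X_C = -354 Ω
Z = 648 − j354 Ω
|Z| = √(648² + 354²) = 738 Ω
I = V/|Z| = 1.76 mA
V_L = I·|Z_L| = 0.00176 × 323 = 0.569 V

0.569 V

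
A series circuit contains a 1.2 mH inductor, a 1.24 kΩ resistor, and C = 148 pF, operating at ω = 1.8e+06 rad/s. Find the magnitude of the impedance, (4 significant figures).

2019 Ω

X_L = ωL = 2160 Ω
X_C = 1/(ωC) = 3754 Ω
Net reactance X = X_L − X_C = -1594 Ω
Z = 1240 − j1594 Ω
|Z| = √(1240² + 1594²) = 2019 Ω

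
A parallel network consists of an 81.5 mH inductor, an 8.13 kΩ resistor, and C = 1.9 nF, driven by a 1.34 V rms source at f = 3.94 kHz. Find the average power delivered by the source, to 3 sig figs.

ω = 2πf = 24760 rad/s
X_L = ωL = 2020 Ω
X_C = 1/(ωC) = 21300 Ω
Parallel: admittances add. Y = 1/R + 1/(jωL) + jωC
Y = (0.000123 − j0.000449) S
|Y| = 0.000465 S → |Z| = 1/|Y| = 2150 Ω, ∠Z = −∠Y = 74.7°
I = V/|Z| = 623 μA
P = VI cos φ = 1.34 × 0.000623 × cos(74.7°) = 221 μW

221 μW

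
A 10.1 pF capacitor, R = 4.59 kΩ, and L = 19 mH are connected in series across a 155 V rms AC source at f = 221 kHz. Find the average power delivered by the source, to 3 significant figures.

54.1 mW

ω = 2πf = 1.389e+06 rad/s
X_L = ωL = 26400 Ω
X_C = 1/(ωC) = 71300 Ω
Net reactance X = X_L − X_C = -44900 Ω
Z = 4590 − j44900 Ω
|Z| = √(4590² + 44900²) = 45200 Ω
∠Z = arctan(-44900/4590) = -84.2°
I = V/|Z| = 3.43 mA
P = VI cos φ = 155 × 0.00343 × cos(-84.2°) = 54.1 mW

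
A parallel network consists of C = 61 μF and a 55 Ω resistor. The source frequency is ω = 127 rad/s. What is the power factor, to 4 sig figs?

X_C = 1/(ωC) = 129.1 Ω
Parallel: admittances add. Y = 1/R + jωC
Y = (0.01818 + j0.007747) S
|Y| = 0.01976 S → |Z| = 1/|Y| = 50.60 Ω, ∠Z = −∠Y = -23.08°
cos φ = cos(-23.08°) = 0.9200

0.9200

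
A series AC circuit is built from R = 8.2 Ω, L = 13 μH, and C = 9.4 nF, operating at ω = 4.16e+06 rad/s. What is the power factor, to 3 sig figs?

0.276

X_L = ωL = 54.1 Ω
X_C = 1/(ωC) = 25.6 Ω
Net reactance X = X_L − X_C = 28.5 Ω
Z = 8.20 + j28.5 Ω
|Z| = √(8.20² + 28.5²) = 29.7 Ω
∠Z = arctan(28.5/8.20) = 74.0°
cos φ = cos(74.0°) = 0.276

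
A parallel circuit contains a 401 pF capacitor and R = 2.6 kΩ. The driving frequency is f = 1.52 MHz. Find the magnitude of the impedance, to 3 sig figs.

ω = 2πf = 9.55e+06 rad/s
X_C = 1/(ωC) = 261 Ω
Parallel: admittances add. Y = 1/R + jωC
Y = (0.000385 + j0.00383) S
|Y| = 0.00385 S → |Z| = 1/|Y| = 260 Ω, ∠Z = −∠Y = -84.3°

260 Ω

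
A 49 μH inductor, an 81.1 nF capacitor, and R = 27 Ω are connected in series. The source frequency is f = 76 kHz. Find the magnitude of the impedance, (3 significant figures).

27.1 Ω

ω = 2πf = 477500 rad/s
X_L = ωL = 23.4 Ω
X_C = 1/(ωC) = 25.8 Ω
Net reactance X = X_L − X_C = -2.42 Ω
Z = 27.0 − j2.42 Ω
|Z| = √(27.0² + 2.42²) = 27.1 Ω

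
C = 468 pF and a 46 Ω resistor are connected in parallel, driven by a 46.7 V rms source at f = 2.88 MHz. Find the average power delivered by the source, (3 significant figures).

ω = 2πf = 1.81e+07 rad/s
X_C = 1/(ωC) = 118 Ω
Parallel: admittances add. Y = 1/R + jωC
Y = (0.0217 + j0.00847) S
|Y| = 0.0233 S → |Z| = 1/|Y| = 42.9 Ω, ∠Z = −∠Y = -21.3°
I = V/|Z| = 1.09 A
P = VI cos φ = 46.7 × 1.09 × cos(-21.3°) = 47.4 W

47.4 W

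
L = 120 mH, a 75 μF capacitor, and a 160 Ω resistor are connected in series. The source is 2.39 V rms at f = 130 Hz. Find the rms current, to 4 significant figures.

ω = 2πf = 816.8 rad/s
X_L = ωL = 98.02 Ω
X_C = 1/(ωC) = 16.32 Ω
Net reactance X = X_L − X_C = 81.69 Ω
Z = 160.0 + j81.69 Ω
|Z| = √(160.0² + 81.69²) = 179.6 Ω
I = V/|Z| = 2.39/179.6 = 13.30 mA

13.30 mA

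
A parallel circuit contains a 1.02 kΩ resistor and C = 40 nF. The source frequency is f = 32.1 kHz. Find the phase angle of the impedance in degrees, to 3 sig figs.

-83.1°

ω = 2πf = 201700 rad/s
X_C = 1/(ωC) = 124 Ω
Parallel: admittances add. Y = 1/R + jωC
Y = (0.000980 + j0.00807) S
|Y| = 0.00813 S → |Z| = 1/|Y| = 123 Ω, ∠Z = −∠Y = -83.1°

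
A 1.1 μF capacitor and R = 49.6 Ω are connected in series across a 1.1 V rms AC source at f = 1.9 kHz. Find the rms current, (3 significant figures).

ω = 2πf = 11940 rad/s
X_C = 1/(ωC) = 76.2 Ω
Z = 49.6 − j76.2 Ω
|Z| = √(49.6² + 76.2²) = 90.9 Ω
I = V/|Z| = 1.1/90.9 = 12.1 mA

12.1 mA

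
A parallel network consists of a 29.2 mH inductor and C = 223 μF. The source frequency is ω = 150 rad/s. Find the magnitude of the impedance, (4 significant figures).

5.132 Ω

X_L = ωL = 4.380 Ω
X_C = 1/(ωC) = 29.90 Ω
Parallel: admittances add. Y = 1/(jωL) + jωC
Y = (0 − j0.1949) S
|Y| = 0.1949 S → |Z| = 1/|Y| = 5.132 Ω, ∠Z = −∠Y = 90.00°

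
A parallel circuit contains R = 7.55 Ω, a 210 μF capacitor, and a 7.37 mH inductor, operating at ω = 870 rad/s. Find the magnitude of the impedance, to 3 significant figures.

7.40 Ω

X_L = ωL = 6.41 Ω
X_C = 1/(ωC) = 5.47 Ω
Parallel: admittances add. Y = 1/R + 1/(jωL) + jωC
Y = (0.132 + j0.0267) S
|Y| = 0.135 S → |Z| = 1/|Y| = 7.40 Ω, ∠Z = −∠Y = -11.4°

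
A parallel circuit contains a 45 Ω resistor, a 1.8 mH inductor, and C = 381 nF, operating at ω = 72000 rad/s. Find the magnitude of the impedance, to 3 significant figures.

33.7 Ω

X_L = ωL = 130 Ω
X_C = 1/(ωC) = 36.5 Ω
Parallel: admittances add. Y = 1/R + 1/(jωL) + jωC
Y = (0.0222 + j0.0197) S
|Y| = 0.0297 S → |Z| = 1/|Y| = 33.7 Ω, ∠Z = −∠Y = -41.6°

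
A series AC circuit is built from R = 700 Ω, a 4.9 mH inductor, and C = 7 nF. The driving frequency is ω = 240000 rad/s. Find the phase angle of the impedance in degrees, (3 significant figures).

X_L = ωL = 1180 Ω
X_C = 1/(ωC) = 595 Ω
Net reactance X = X_L − X_C = 581 Ω
Z = 700 + j581 Ω
|Z| = √(700² + 581²) = 910 Ω
∠Z = arctan(581/700) = 39.7°

39.7°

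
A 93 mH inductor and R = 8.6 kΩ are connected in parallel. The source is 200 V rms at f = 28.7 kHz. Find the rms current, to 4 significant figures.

ω = 2πf = 180300 rad/s
X_L = ωL = 16770 Ω
Parallel: admittances add. Y = 1/R + 1/(jωL)
Y = (0.0001163 − j5.963e-05) S
|Y| = 0.0001307 S → |Z| = 1/|Y| = 7652 Ω, ∠Z = −∠Y = 27.15°
I = V/|Z| = 200/7652 = 26.14 mA

26.14 mA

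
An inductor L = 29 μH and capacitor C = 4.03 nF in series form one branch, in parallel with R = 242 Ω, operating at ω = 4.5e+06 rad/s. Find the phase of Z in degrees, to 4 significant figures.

X_L = ωL = 130.5 Ω
X_C = 1/(ωC) = 55.14 Ω
Branch 1: Z₁ = R = 242.0 Ω
Branch 2 (series LC): Z₂ = j(X_L − X_C) = j75.36 Ω
Parallel: Z = Z₁Z₂/(Z₁+Z₂), |Z| = 71.95 Ω, ∠Z = 72.70°

72.70°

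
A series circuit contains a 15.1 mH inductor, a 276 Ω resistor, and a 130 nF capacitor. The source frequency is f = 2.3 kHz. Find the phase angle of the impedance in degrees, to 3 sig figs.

-48.7°

ω = 2πf = 14450 rad/s
X_L = ωL = 218 Ω
X_C = 1/(ωC) = 532 Ω
Net reactance X = X_L − X_C = -314 Ω
Z = 276 − j314 Ω
|Z| = √(276² + 314²) = 418 Ω
∠Z = arctan(-314/276) = -48.7°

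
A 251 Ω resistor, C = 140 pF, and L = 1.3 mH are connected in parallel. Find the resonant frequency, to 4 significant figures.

ω₀ = 1/√(LC) = 1/√(0.0013 × 1.4e-10) = 2.344e+06 rad/s
f₀ = ω₀/(2π) = 373.1 kHz

373.1 kHz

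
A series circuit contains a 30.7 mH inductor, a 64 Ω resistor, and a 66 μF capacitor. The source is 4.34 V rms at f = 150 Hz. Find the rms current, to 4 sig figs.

66.48 mA

ω = 2πf = 942.5 rad/s
X_L = ωL = 28.93 Ω
X_C = 1/(ωC) = 16.08 Ω
Net reactance X = X_L − X_C = 12.86 Ω
Z = 64.00 + j12.86 Ω
|Z| = √(64.00² + 12.86²) = 65.28 Ω
I = V/|Z| = 4.34/65.28 = 66.48 mA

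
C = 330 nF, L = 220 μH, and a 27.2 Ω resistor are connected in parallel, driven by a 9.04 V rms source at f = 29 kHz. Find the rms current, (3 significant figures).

ω = 2πf = 182200 rad/s
X_L = ωL = 40.1 Ω
X_C = 1/(ωC) = 16.6 Ω
Parallel: admittances add. Y = 1/R + 1/(jωL) + jωC
Y = (0.0368 + j0.0352) S
|Y| = 0.0509 S → |Z| = 1/|Y| = 19.7 Ω, ∠Z = −∠Y = -43.7°
I = V/|Z| = 9.04/19.7 = 460 mA

460 mA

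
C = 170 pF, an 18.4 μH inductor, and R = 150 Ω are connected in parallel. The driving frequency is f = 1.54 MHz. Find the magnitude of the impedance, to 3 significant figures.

ω = 2πf = 9.676e+06 rad/s
X_L = ωL = 178 Ω
X_C = 1/(ωC) = 608 Ω
Parallel: admittances add. Y = 1/R + 1/(jωL) + jωC
Y = (0.00667 − j0.00397) S
|Y| = 0.00776 S → |Z| = 1/|Y| = 129 Ω, ∠Z = −∠Y = 30.8°

129 Ω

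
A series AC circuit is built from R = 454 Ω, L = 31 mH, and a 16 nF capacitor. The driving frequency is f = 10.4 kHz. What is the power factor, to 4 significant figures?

ω = 2πf = 65350 rad/s
X_L = ωL = 2026 Ω
X_C = 1/(ωC) = 956.5 Ω
Net reactance X = X_L − X_C = 1069 Ω
Z = 454.0 + j1069 Ω
|Z| = √(454.0² + 1069²) = 1162 Ω
∠Z = arctan(1069/454.0) = 66.99°
cos φ = cos(66.99°) = 0.3908

0.3908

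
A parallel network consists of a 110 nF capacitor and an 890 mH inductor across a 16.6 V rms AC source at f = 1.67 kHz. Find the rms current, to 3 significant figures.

17.4 mA

ω = 2πf = 10490 rad/s
X_L = ωL = 9340 Ω
X_C = 1/(ωC) = 866 Ω
Parallel: admittances add. Y = 1/(jωL) + jωC
Y = (0 + j0.00105) S
|Y| = 0.00105 S → |Z| = 1/|Y| = 955 Ω, ∠Z = −∠Y = -90.0°
I = V/|Z| = 16.6/955 = 17.4 mA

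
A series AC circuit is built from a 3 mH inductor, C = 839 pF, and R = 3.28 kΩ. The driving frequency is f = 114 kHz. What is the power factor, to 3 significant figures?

ω = 2πf = 716300 rad/s
X_L = ωL = 2150 Ω
X_C = 1/(ωC) = 1660 Ω
Net reactance X = X_L − X_C = 485 Ω
Z = 3280 + j485 Ω
|Z| = √(3280² + 485²) = 3320 Ω
∠Z = arctan(485/3280) = 8.41°
cos φ = cos(8.41°) = 0.989

0.989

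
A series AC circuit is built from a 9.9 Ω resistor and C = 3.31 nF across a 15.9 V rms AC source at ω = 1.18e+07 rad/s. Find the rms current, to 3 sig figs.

X_C = 1/(ωC) = 25.6 Ω
Z = 9.90 − j25.6 Ω
|Z| = √(9.90² + 25.6²) = 27.5 Ω
I = V/|Z| = 15.9/27.5 = 579 mA

579 mA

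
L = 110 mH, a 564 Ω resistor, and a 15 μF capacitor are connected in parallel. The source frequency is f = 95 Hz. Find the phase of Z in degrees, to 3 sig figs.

74.2°

ω = 2πf = 596.9 rad/s
X_L = ωL = 65.7 Ω
X_C = 1/(ωC) = 112 Ω
Parallel: admittances add. Y = 1/R + 1/(jωL) + jωC
Y = (0.00177 − j0.00628) S
|Y| = 0.00652 S → |Z| = 1/|Y| = 153 Ω, ∠Z = −∠Y = 74.2°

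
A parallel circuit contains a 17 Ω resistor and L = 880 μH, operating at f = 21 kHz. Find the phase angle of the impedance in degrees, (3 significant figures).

8.33°

ω = 2πf = 131900 rad/s
X_L = ωL = 116 Ω
Parallel: admittances add. Y = 1/R + 1/(jωL)
Y = (0.0588 − j0.00861) S
|Y| = 0.0595 S → |Z| = 1/|Y| = 16.8 Ω, ∠Z = −∠Y = 8.33°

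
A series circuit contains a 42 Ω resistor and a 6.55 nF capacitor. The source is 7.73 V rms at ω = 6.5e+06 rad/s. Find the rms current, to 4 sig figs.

160.6 mA

X_C = 1/(ωC) = 23.49 Ω
Z = 42.00 − j23.49 Ω
|Z| = √(42.00² + 23.49²) = 48.12 Ω
I = V/|Z| = 7.73/48.12 = 160.6 mA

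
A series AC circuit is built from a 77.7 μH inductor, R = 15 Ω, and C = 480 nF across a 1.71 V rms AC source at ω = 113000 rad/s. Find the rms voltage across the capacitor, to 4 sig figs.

X_L = ωL = 8.780 Ω
X_C = 1/(ωC) = 18.44 Ω
Net reactance X = X_L − X_C = -9.656 Ω
Z = 15.00 − j9.656 Ω
|Z| = √(15.00² + 9.656²) = 17.84 Ω
I = V/|Z| = 95.85 mA
V_C = I·|Z_C| = 0.09585 × 18.44 = 1.767 V

1.767 V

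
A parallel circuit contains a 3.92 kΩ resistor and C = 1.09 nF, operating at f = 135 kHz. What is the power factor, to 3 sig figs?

0.266

ω = 2πf = 848200 rad/s
X_C = 1/(ωC) = 1080 Ω
Parallel: admittances add. Y = 1/R + jωC
Y = (0.000255 + j0.000925) S
|Y| = 0.000959 S → |Z| = 1/|Y| = 1040 Ω, ∠Z = −∠Y = -74.6°
cos φ = cos(-74.6°) = 0.266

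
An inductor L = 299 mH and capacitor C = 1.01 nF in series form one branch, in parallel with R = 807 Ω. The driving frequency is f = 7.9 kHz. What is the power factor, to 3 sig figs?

ω = 2πf = 49640 rad/s
X_L = ωL = 14800 Ω
X_C = 1/(ωC) = 19900 Ω
Branch 1: Z₁ = R = 807 Ω
Branch 2 (series LC): Z₂ = j(X_L − X_C) = −j5110 Ω
Parallel: Z = Z₁Z₂/(Z₁+Z₂), |Z| = 797 Ω, ∠Z = -8.98°
cos φ = cos(-8.98°) = 0.988

0.988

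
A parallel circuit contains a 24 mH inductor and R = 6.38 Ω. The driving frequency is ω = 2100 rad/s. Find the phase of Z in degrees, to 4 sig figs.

7.215°

X_L = ωL = 50.40 Ω
Parallel: admittances add. Y = 1/R + 1/(jωL)
Y = (0.1567 − j0.01984) S
|Y| = 0.1580 S → |Z| = 1/|Y| = 6.329 Ω, ∠Z = −∠Y = 7.215°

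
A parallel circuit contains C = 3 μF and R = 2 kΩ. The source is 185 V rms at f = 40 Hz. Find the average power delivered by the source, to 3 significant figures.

17.1 W

ω = 2πf = 251.3 rad/s
X_C = 1/(ωC) = 1330 Ω
Parallel: admittances add. Y = 1/R + jωC
Y = (0.000500 + j0.000754) S
|Y| = 0.000905 S → |Z| = 1/|Y| = 1110 Ω, ∠Z = −∠Y = -56.4°
I = V/|Z| = 167 mA
P = VI cos φ = 185 × 0.167 × cos(-56.4°) = 17.1 W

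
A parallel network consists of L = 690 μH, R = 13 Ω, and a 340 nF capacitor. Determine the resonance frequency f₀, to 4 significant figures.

10.39 kHz

ω₀ = 1/√(LC) = 1/√(0.00069 × 3.4e-07) = 65290 rad/s
f₀ = ω₀/(2π) = 10.39 kHz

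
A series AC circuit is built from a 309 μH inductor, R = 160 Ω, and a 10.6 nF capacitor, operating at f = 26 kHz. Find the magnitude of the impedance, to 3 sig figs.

ω = 2πf = 163400 rad/s
X_L = ωL = 50.5 Ω
X_C = 1/(ωC) = 577 Ω
Net reactance X = X_L − X_C = -527 Ω
Z = 160 − j527 Ω
|Z| = √(160² + 527²) = 551 Ω

551 Ω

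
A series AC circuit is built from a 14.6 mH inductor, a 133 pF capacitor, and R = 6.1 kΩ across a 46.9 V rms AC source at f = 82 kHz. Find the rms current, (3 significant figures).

ω = 2πf = 515200 rad/s
X_L = ωL = 7520 Ω
X_C = 1/(ωC) = 14600 Ω
Net reactance X = X_L − X_C = -7070 Ω
Z = 6100 − j7070 Ω
|Z| = √(6100² + 7070²) = 9340 Ω
I = V/|Z| = 46.9/9340 = 5.02 mA

5.02 mA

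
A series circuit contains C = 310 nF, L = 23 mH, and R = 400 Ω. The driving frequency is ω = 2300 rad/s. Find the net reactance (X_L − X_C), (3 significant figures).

X_L = ωL = 52.9 Ω
X_C = 1/(ωC) = 1400 Ω
X = 52.9 − 1400 = -1350 Ω

-1350 Ω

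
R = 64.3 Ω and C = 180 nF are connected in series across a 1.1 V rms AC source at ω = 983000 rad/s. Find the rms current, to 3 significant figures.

X_C = 1/(ωC) = 5.65 Ω
Z = 64.3 − j5.65 Ω
|Z| = √(64.3² + 5.65²) = 64.5 Ω
I = V/|Z| = 1.1/64.5 = 17.0 mA

17.0 mA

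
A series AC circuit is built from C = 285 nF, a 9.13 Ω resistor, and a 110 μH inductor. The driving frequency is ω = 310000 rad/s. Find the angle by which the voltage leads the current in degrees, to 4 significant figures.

X_L = ωL = 34.10 Ω
X_C = 1/(ωC) = 11.32 Ω
Net reactance X = X_L − X_C = 22.78 Ω
Z = 9.130 + j22.78 Ω
|Z| = √(9.130² + 22.78²) = 24.54 Ω
∠Z = arctan(22.78/9.130) = 68.16°

68.16°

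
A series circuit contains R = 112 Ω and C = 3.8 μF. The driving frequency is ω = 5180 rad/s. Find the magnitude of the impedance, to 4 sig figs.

123.0 Ω

X_C = 1/(ωC) = 50.80 Ω
Z = 112.0 − j50.80 Ω
|Z| = √(112.0² + 50.80²) = 123.0 Ω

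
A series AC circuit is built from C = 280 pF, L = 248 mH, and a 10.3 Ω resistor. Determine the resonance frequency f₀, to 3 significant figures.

ω₀ = 1/√(LC) = 1/√(0.248 × 2.8e-10) = 120000 rad/s
f₀ = ω₀/(2π) = 19.1 kHz

19.1 kHz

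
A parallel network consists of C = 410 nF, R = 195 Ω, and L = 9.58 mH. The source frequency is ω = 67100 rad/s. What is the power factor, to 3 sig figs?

X_L = ωL = 643 Ω
X_C = 1/(ωC) = 36.3 Ω
Parallel: admittances add. Y = 1/R + 1/(jωL) + jωC
Y = (0.00513 + j0.0260) S
|Y| = 0.0265 S → |Z| = 1/|Y| = 37.8 Ω, ∠Z = −∠Y = -78.8°
cos φ = cos(-78.8°) = 0.194

0.194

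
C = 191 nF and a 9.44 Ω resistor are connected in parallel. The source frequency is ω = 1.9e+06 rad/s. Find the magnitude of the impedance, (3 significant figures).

X_C = 1/(ωC) = 2.76 Ω
Parallel: admittances add. Y = 1/R + jωC
Y = (0.106 + j0.363) S
|Y| = 0.378 S → |Z| = 1/|Y| = 2.65 Ω, ∠Z = −∠Y = -73.7°

2.65 Ω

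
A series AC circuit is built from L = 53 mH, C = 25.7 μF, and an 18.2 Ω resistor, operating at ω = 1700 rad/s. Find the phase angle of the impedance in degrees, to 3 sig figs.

74.8°

X_L = ωL = 90.1 Ω
X_C = 1/(ωC) = 22.9 Ω
Net reactance X = X_L − X_C = 67.2 Ω
Z = 18.2 + j67.2 Ω
|Z| = √(18.2² + 67.2²) = 69.6 Ω
∠Z = arctan(67.2/18.2) = 74.8°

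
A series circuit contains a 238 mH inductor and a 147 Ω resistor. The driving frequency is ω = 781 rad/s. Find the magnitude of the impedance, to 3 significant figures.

237 Ω

X_L = ωL = 186 Ω
Z = 147 + j186 Ω
|Z| = √(147² + 186²) = 237 Ω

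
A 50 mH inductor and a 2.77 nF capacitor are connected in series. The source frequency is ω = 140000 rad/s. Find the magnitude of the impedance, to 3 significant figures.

4420 Ω

X_L = ωL = 7000 Ω
X_C = 1/(ωC) = 2580 Ω
Net reactance X = X_L − X_C = 4420 Ω
Z = j4420 Ω
|Z| = √(0² + 4420²) = 4420 Ω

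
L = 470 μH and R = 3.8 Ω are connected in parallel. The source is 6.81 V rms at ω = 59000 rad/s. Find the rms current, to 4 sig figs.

X_L = ωL = 27.73 Ω
Parallel: admittances add. Y = 1/R + 1/(jωL)
Y = (0.2632 − j0.03606) S
|Y| = 0.2656 S → |Z| = 1/|Y| = 3.765 Ω, ∠Z = −∠Y = 7.803°
I = V/|Z| = 6.81/3.765 = 1.809 A

1.809 A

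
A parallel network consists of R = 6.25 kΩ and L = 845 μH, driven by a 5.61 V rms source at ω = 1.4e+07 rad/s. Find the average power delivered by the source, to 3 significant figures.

X_L = ωL = 11800 Ω
Parallel: admittances add. Y = 1/R + 1/(jωL)
Y = (0.000160 − j8.45e-05) S
|Y| = 0.000181 S → |Z| = 1/|Y| = 5530 Ω, ∠Z = −∠Y = 27.8°
I = V/|Z| = 1.02 mA
P = VI cos φ = 5.61 × 0.00102 × cos(27.8°) = 5.04 mW

5.04 mW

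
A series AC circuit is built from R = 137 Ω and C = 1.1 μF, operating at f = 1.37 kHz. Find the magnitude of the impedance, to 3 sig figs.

173 Ω

ω = 2πf = 8608 rad/s
X_C = 1/(ωC) = 106 Ω
Z = 137 − j106 Ω
|Z| = √(137² + 106²) = 173 Ω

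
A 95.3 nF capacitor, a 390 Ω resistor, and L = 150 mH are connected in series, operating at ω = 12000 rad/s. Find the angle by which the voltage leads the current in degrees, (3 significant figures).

67.2°

X_L = ωL = 1800 Ω
X_C = 1/(ωC) = 874 Ω
Net reactance X = X_L − X_C = 926 Ω
Z = 390 + j926 Ω
|Z| = √(390² + 926²) = 1000 Ω
∠Z = arctan(926/390) = 67.2°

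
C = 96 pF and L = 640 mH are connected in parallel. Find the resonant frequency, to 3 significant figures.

ω₀ = 1/√(LC) = 1/√(0.64 × 9.6e-11) = 127600 rad/s
f₀ = ω₀/(2π) = 20.3 kHz

20.3 kHz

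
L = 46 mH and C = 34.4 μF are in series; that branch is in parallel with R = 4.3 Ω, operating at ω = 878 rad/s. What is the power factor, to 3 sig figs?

0.861

X_L = ωL = 40.4 Ω
X_C = 1/(ωC) = 33.1 Ω
Branch 1: Z₁ = R = 4.30 Ω
Branch 2 (series LC): Z₂ = j(X_L − X_C) = j7.28 Ω
Parallel: Z = Z₁Z₂/(Z₁+Z₂), |Z| = 3.70 Ω, ∠Z = 30.6°
cos φ = cos(30.6°) = 0.861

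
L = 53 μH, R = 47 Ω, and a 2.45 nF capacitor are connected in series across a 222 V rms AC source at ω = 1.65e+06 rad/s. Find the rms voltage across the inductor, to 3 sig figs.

X_L = ωL = 87.5 Ω
X_C = 1/(ωC) = 247 Ω
Net reactance X = X_L − X_C = -160 Ω
Z = 47.0 − j160 Ω
|Z| = √(47.0² + 160²) = 167 Ω
I = V/|Z| = 1.33 A
V_L = I·|Z_L| = 1.33 × 87.5 = 116 V

116 V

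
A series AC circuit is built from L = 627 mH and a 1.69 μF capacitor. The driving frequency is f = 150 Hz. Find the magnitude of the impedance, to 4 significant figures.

ω = 2πf = 942.5 rad/s
X_L = ωL = 590.9 Ω
X_C = 1/(ωC) = 627.8 Ω
Net reactance X = X_L − X_C = -36.90 Ω
Z = − j36.90 Ω
|Z| = √(0² + 36.90²) = 36.90 Ω

36.90 Ω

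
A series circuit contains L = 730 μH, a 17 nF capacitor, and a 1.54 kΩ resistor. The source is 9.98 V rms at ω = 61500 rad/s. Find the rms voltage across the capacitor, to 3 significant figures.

X_L = ωL = 44.9 Ω
X_C = 1/(ωC) = 956 Ω
Net reactance X = X_L − X_C = -912 Ω
Z = 1540 − j912 Ω
|Z| = √(1540² + 912²) = 1790 Ω
I = V/|Z| = 5.58 mA
V_C = I·|Z_C| = 0.00558 × 956 = 5.33 V

5.33 V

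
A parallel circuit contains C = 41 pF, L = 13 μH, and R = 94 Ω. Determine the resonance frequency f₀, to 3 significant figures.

6.89 MHz

ω₀ = 1/√(LC) = 1/√(1.3e-05 × 4.1e-11) = 4.331e+07 rad/s
f₀ = ω₀/(2π) = 6.89 MHz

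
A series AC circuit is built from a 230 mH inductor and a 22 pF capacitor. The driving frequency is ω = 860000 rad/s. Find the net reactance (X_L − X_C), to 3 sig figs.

X_L = ωL = 198000 Ω
X_C = 1/(ωC) = 52900 Ω
X = 198000 − 52900 = 145000 Ω

145000 Ω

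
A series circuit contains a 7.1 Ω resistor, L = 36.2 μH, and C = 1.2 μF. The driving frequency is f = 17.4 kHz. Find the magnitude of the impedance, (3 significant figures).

7.99 Ω

ω = 2πf = 109300 rad/s
X_L = ωL = 3.96 Ω
X_C = 1/(ωC) = 7.62 Ω
Net reactance X = X_L − X_C = -3.66 Ω
Z = 7.10 − j3.66 Ω
|Z| = √(7.10² + 3.66²) = 7.99 Ω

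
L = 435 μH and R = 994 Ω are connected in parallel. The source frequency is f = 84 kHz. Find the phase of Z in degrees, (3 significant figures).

77.0°

ω = 2πf = 527800 rad/s
X_L = ωL = 230 Ω
Parallel: admittances add. Y = 1/R + 1/(jωL)
Y = (0.00101 − j0.00436) S
|Y| = 0.00447 S → |Z| = 1/|Y| = 224 Ω, ∠Z = −∠Y = 77.0°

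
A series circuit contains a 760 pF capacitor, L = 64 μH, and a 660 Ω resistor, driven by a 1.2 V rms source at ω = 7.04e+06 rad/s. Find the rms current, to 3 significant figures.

X_L = ωL = 451 Ω
X_C = 1/(ωC) = 187 Ω
Net reactance X = X_L − X_C = 264 Ω
Z = 660 + j264 Ω
|Z| = √(660² + 264²) = 711 Ω
I = V/|Z| = 1.2/711 = 1.69 mA

1.69 mA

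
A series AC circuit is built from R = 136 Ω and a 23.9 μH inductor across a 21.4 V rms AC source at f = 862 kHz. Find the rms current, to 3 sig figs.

ω = 2πf = 5.416e+06 rad/s
X_L = ωL = 129 Ω
Z = 136 + j129 Ω
|Z| = √(136² + 129²) = 188 Ω
I = V/|Z| = 21.4/188 = 114 mA

114 mA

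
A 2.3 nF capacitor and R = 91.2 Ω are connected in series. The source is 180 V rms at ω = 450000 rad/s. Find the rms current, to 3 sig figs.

X_C = 1/(ωC) = 966 Ω
Z = 91.2 − j966 Ω
|Z| = √(91.2² + 966²) = 970 Ω
I = V/|Z| = 180/970 = 185 mA

185 mA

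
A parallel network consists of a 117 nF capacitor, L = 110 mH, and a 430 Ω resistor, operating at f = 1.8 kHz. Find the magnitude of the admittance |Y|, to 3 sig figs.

ω = 2πf = 11310 rad/s
X_L = ωL = 1240 Ω
X_C = 1/(ωC) = 756 Ω
Parallel: admittances add. Y = 1/R + 1/(jωL) + jωC
Y = (0.00233 + j0.000519) S
|Y| = 0.00238 S → |Z| = 1/|Y| = 420 Ω, ∠Z = −∠Y = -12.6°

2.38 mS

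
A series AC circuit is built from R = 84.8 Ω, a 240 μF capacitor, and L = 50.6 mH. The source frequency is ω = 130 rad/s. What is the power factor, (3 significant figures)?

0.958

X_L = ωL = 6.58 Ω
X_C = 1/(ωC) = 32.1 Ω
Net reactance X = X_L − X_C = -25.5 Ω
Z = 84.8 − j25.5 Ω
|Z| = √(84.8² + 25.5²) = 88.5 Ω
∠Z = arctan(-25.5/84.8) = -16.7°
cos φ = cos(-16.7°) = 0.958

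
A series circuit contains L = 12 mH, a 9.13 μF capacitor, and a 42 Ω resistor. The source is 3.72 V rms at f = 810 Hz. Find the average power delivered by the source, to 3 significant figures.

ω = 2πf = 5089 rad/s
X_L = ωL = 61.1 Ω
X_C = 1/(ωC) = 21.5 Ω
Net reactance X = X_L − X_C = 39.6 Ω
Z = 42.0 + j39.6 Ω
|Z| = √(42.0² + 39.6²) = 57.7 Ω
∠Z = arctan(39.6/42.0) = 43.3°
I = V/|Z| = 64.5 mA
P = VI cos φ = 3.72 × 0.0645 × cos(43.3°) = 175 mW

175 mW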